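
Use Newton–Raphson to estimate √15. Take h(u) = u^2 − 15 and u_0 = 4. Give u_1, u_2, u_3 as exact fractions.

u_1 = 31/8, u_2 = 1921/496, u_3 = 7380481/1905632

h'(u) = 2u.
h(4) = 1, h'(4) = 8, so u_1 = 4 − 1/8 = 31/8.
h(31/8) = 1/64, h'(31/8) = 31/4, so u_2 = (31/8) − (1/64)/(31/4) = 1921/496.
h(1921/496) = 1/246016, h'(1921/496) = 1921/248, so u_3 = (1921/496) − (1/246016)/(1921/248) = 7380481/1905632.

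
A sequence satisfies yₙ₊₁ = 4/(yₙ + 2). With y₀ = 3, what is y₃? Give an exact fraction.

y₁ = 4/(3 + 2) = 4/5.
y₂ = 4/(4/5 + 2) = 10/7.
y₃ = 4/(10/7 + 2) = 7/6.

7/6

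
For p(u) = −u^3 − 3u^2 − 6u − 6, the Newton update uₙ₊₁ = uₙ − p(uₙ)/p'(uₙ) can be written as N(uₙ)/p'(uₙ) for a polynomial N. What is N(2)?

−22

p'(u) = −3u^2 − 6u − 6.
N(u) = u·p'(u) − p(u) = u·(−3u^2 − 6u − 6) − (−u^3 − 3u^2 − 6u − 6) = −2u^3 − 3u^2 + 6.
N(2) = −22.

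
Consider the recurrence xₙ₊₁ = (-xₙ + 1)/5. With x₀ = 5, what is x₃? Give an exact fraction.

x₁ = (-5 + 1)/5 = -4/5.
x₂ = (-(-4/5) + 1)/5 = 9/25.
x₃ = (-(9/25) + 1)/5 = 16/125.

16/125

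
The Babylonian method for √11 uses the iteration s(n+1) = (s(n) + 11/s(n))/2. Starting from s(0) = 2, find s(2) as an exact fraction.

s(1) = (2 + 11/2)/2 = 15/4.
s(2) = (15/4 + 11/(15/4))/2 = 401/120.

401/120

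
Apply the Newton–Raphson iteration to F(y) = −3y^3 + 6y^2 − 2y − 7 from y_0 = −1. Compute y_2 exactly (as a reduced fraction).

−176141/219673

F'(y) = −9y^2 + 12y − 2.
F(−1) = 4, F'(−1) = −23, so y_1 = (−1) − 4/(−23) = −19/23.
F(−19/23) = 5328/12167, F'(−19/23) = −9551/529, so y_2 = (−19/23) − (5328/12167)/(−9551/529) = −176141/219673.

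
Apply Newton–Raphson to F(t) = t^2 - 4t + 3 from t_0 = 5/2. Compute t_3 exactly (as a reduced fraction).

F'(t) = 2t - 4.
F(5/2) = -3/4, F'(5/2) = 1, so t_1 = (5/2) - (-3/4)/1 = 13/4.
F(13/4) = 9/16, F'(13/4) = 5/2, so t_2 = (13/4) - (9/16)/(5/2) = 121/40.
F(121/40) = 81/1600, F'(121/40) = 41/20, so t_3 = (121/40) - (81/1600)/(41/20) = 9841/3280.

9841/3280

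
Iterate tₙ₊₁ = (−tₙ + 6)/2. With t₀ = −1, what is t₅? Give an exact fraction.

t₁ = (−(−1) + 6)/2 = 7/2.
t₂ = (−(7/2) + 6)/2 = 5/4.
t₃ = (−(5/4) + 6)/2 = 19/8.
t₄ = (−(19/8) + 6)/2 = 29/16.
t₅ = (−(29/16) + 6)/2 = 67/32.

67/32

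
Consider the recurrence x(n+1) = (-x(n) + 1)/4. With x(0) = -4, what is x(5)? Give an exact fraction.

x(1) = (-(-4) + 1)/4 = 5/4.
x(2) = (-(5/4) + 1)/4 = -1/16.
x(3) = (-(-1/16) + 1)/4 = 17/64.
x(4) = (-(17/64) + 1)/4 = 47/256.
x(5) = (-(47/256) + 1)/4 = 209/1024.

209/1024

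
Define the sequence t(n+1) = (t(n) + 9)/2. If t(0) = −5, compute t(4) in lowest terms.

t(1) = ((−5) + 9)/2 = 2.
t(2) = (2 + 9)/2 = 11/2.
t(3) = ((11/2) + 9)/2 = 29/4.
t(4) = ((29/4) + 9)/2 = 65/8.

65/8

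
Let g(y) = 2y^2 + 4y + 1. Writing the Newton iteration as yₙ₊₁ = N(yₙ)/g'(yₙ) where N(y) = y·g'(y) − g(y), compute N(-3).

17

g'(y) = 4y + 4.
N(y) = y·g'(y) − g(y) = y·(4y + 4) − (2y^2 + 4y + 1) = 2y^2 − 1.
N(-3) = 17.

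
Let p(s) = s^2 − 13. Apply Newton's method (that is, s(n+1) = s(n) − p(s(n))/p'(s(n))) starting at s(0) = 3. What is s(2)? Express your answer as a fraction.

119/33

p'(s) = 2s.
p(3) = −4, p'(3) = 6, so s(1) = 3 − (−4)/6 = 11/3.
p(11/3) = 4/9, p'(11/3) = 22/3, so s(2) = (11/3) − (4/9)/(22/3) = 119/33.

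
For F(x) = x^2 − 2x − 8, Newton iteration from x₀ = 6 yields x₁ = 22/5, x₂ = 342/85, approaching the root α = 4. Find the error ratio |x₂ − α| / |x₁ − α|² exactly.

5/34

x₁ − α = 22/5 − 4 = 2/5, so |x₁ − α| = 2/5.
x₂ − α = 342/85 − 4 = 2/85, so |x₂ − α| = 2/85.
|x₁ − α|² = 4/25.
Ratio = (2/85) / (4/25) = 5/34.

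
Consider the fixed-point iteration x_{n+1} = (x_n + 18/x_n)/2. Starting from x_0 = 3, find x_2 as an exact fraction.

x_1 = (3 + 18/3)/2 = 9/2.
x_2 = (9/2 + 18/(9/2))/2 = 17/4.

17/4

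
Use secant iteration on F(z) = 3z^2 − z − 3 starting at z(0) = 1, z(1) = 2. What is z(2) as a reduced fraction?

F(1) = −1, F(2) = 7. z(2) = 2 − 7·(2 − 1)/(7 − (−1)) = 9/8.

9/8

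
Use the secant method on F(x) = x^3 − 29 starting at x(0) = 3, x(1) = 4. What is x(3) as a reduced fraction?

157673/51397

F(3) = −2, F(4) = 35. x(2) = 4 − 35·(4 − 3)/(35 − (−2)) = 113/37.
F(4) = 35, F(113/37) = −26040/50653. x(3) = (113/37) − (−26040/50653)·((113/37) − 4)/((−26040/50653) − 35) = 157673/51397.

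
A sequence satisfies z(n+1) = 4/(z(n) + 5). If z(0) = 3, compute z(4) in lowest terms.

z(1) = 4/(3 + 5) = 1/2.
z(2) = 4/(1/2 + 5) = 8/11.
z(3) = 4/(8/11 + 5) = 44/63.
z(4) = 4/(44/63 + 5) = 252/359.

252/359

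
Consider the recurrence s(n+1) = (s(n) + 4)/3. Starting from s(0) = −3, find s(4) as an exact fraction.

157/81

s(1) = ((−3) + 4)/3 = 1/3.
s(2) = ((1/3) + 4)/3 = 13/9.
s(3) = ((13/9) + 4)/3 = 49/27.
s(4) = ((49/27) + 4)/3 = 157/81.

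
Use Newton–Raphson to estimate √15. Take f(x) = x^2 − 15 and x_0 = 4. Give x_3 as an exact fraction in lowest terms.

7380481/1905632

f'(x) = 2x.
f(4) = 1, f'(4) = 8, so x_1 = 4 − 1/8 = 31/8.
f(31/8) = 1/64, f'(31/8) = 31/4, so x_2 = (31/8) − (1/64)/(31/4) = 1921/496.
f(1921/496) = 1/246016, f'(1921/496) = 1921/248, so x_3 = (1921/496) − (1/246016)/(1921/248) = 7380481/1905632.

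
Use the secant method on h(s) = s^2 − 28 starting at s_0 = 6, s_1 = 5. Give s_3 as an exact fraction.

598/113

h(6) = 8, h(5) = −3. s_2 = 5 − (−3)·(5 − 6)/((−3) − 8) = 58/11.
h(5) = −3, h(58/11) = −24/121. s_3 = (58/11) − (−24/121)·((58/11) − 5)/((−24/121) − (−3)) = 598/113.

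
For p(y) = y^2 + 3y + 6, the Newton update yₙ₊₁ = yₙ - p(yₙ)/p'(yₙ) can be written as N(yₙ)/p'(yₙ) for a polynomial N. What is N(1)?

p'(y) = 2y + 3.
N(y) = y·p'(y) - p(y) = y·(2y + 3) - (y^2 + 3y + 6) = y^2 - 6.
N(1) = -5.

-5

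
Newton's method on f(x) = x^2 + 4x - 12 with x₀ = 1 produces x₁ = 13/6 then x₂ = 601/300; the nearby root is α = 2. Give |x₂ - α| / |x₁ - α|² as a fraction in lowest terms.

x₁ - α = 13/6 - 2 = 1/6, so |x₁ - α| = 1/6.
x₂ - α = 601/300 - 2 = 1/300, so |x₂ - α| = 1/300.
|x₁ - α|² = 1/36.
Ratio = (1/300) / (1/36) = 3/25.

3/25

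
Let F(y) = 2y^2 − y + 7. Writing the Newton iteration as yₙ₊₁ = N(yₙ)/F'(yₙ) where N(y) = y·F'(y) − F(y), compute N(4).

F'(y) = 4y − 1.
N(y) = y·F'(y) − F(y) = y·(4y − 1) − (2y^2 − y + 7) = 2y^2 − 7.
N(4) = 25.

25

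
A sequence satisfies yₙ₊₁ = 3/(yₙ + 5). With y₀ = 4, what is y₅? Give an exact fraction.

1479/2732

y₁ = 3/(4 + 5) = 1/3.
y₂ = 3/(1/3 + 5) = 9/16.
y₃ = 3/(9/16 + 5) = 48/89.
y₄ = 3/(48/89 + 5) = 267/493.
y₅ = 3/(267/493 + 5) = 1479/2732.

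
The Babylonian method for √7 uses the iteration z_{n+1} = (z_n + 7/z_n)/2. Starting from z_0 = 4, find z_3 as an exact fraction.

z_1 = (4 + 7/4)/2 = 23/8.
z_2 = (23/8 + 7/(23/8))/2 = 977/368.
z_3 = (977/368 + 7/(977/368))/2 = 1902497/719072.

1902497/719072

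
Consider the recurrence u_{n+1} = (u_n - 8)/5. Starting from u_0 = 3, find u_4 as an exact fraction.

-249/125

u_1 = (3 - 8)/5 = -1.
u_2 = ((-1) - 8)/5 = -9/5.
u_3 = ((-9/5) - 8)/5 = -49/25.
u_4 = ((-49/25) - 8)/5 = -249/125.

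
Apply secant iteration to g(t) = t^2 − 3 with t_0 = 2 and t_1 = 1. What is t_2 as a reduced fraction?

g(2) = 1, g(1) = −2. t_2 = 1 − (−2)·(1 − 2)/((−2) − 1) = 5/3.

5/3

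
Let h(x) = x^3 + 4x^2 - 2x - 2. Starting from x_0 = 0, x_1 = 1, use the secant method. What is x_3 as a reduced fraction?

h(0) = -2, h(1) = 1. x_2 = 1 - 1·(1 - 0)/(1 - (-2)) = 2/3.
h(1) = 1, h(2/3) = -34/27. x_3 = (2/3) - (-34/27)·((2/3) - 1)/((-34/27) - 1) = 52/61.

52/61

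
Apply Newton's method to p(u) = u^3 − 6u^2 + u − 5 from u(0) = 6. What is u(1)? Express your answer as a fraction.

p'(u) = 3u^2 − 12u + 1.
p(6) = 1, p'(6) = 37, so u(1) = 6 − 1/37 = 221/37.

221/37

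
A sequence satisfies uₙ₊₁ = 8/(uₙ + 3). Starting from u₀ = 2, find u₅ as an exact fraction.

u₁ = 8/(2 + 3) = 8/5.
u₂ = 8/(8/5 + 3) = 40/23.
u₃ = 8/(40/23 + 3) = 184/109.
u₄ = 8/(184/109 + 3) = 872/511.
u₅ = 8/(872/511 + 3) = 4088/2405.

4088/2405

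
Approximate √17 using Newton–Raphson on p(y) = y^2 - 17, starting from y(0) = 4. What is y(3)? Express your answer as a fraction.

p'(y) = 2y.
p(4) = -1, p'(4) = 8, so y(1) = 4 - (-1)/8 = 33/8.
p(33/8) = 1/64, p'(33/8) = 33/4, so y(2) = (33/8) - (1/64)/(33/4) = 2177/528.
p(2177/528) = 1/278784, p'(2177/528) = 2177/264, so y(3) = (2177/528) - (1/278784)/(2177/264) = 9478657/2298912.

9478657/2298912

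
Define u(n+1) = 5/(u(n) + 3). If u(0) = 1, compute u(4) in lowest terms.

355/298

u(1) = 5/(1 + 3) = 5/4.
u(2) = 5/(5/4 + 3) = 20/17.
u(3) = 5/(20/17 + 3) = 85/71.
u(4) = 5/(85/71 + 3) = 355/298.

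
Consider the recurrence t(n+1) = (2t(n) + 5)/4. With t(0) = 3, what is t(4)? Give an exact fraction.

81/32

t(1) = (2·3 + 5)/4 = 11/4.
t(2) = (2·(11/4) + 5)/4 = 21/8.
t(3) = (2·(21/8) + 5)/4 = 41/16.
t(4) = (2·(41/16) + 5)/4 = 81/32.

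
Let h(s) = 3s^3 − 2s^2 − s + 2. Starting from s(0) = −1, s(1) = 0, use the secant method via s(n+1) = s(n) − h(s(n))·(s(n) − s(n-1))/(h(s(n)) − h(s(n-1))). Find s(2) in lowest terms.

h(−1) = −2, h(0) = 2. s(2) = 0 − 2·(0 − (−1))/(2 − (−2)) = −1/2.

−1/2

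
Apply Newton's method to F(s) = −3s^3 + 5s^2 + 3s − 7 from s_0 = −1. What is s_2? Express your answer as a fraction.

−5599/5028

F'(s) = −9s^2 + 10s + 3.
F(−1) = −2, F'(−1) = −16, so s_1 = (−1) − (−2)/(−16) = −9/8.
F(−9/8) = 115/512, F'(−9/8) = −1257/64, so s_2 = (−9/8) − (115/512)/(−1257/64) = −5599/5028.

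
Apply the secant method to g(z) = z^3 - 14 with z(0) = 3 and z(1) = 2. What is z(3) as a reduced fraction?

g(3) = 13, g(2) = -6. z(2) = 2 - (-6)·(2 - 3)/((-6) - 13) = 44/19.
g(2) = -6, g(44/19) = -10842/6859. z(3) = (44/19) - (-10842/6859)·((44/19) - 2)/((-10842/6859) - (-6)) = 2045/842.

2045/842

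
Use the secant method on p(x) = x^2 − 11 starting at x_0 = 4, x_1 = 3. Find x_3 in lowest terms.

73/22

p(4) = 5, p(3) = −2. x_2 = 3 − (−2)·(3 − 4)/((−2) − 5) = 23/7.
p(3) = −2, p(23/7) = −10/49. x_3 = (23/7) − (−10/49)·((23/7) − 3)/((−10/49) − (−2)) = 73/22.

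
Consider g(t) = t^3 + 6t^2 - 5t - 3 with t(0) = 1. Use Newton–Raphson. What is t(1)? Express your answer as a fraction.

g'(t) = 3t^2 + 12t - 5.
g(1) = -1, g'(1) = 10, so t(1) = 1 - (-1)/10 = 11/10.

11/10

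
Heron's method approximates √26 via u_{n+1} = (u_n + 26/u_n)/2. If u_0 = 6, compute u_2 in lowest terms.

1897/372

u_1 = (6 + 26/6)/2 = 31/6.
u_2 = (31/6 + 26/(31/6))/2 = 1897/372.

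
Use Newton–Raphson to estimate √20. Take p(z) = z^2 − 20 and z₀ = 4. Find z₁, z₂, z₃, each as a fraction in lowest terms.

p'(z) = 2z.
p(4) = −4, p'(4) = 8, so z₁ = 4 − (−4)/8 = 9/2.
p(9/2) = 1/4, p'(9/2) = 9, so z₂ = (9/2) − (1/4)/9 = 161/36.
p(161/36) = 1/1296, p'(161/36) = 161/18, so z₃ = (161/36) − (1/1296)/(161/18) = 51841/11592.

z₁ = 9/2, z₂ = 161/36, z₃ = 51841/11592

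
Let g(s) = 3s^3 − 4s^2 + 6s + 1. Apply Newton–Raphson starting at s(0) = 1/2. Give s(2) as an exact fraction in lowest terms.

−7363/44863

g'(s) = 9s^2 − 8s + 6.
g(1/2) = 27/8, g'(1/2) = 17/4, so s(1) = (1/2) − (27/8)/(17/4) = −5/17.
g(−5/17) = −5832/4913, g'(−5/17) = 2639/289, so s(2) = (−5/17) − (−5832/4913)/(2639/289) = −7363/44863.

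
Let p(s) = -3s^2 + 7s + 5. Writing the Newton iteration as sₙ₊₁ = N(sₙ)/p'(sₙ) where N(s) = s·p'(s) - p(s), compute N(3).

-32

p'(s) = -6s + 7.
N(s) = s·p'(s) - p(s) = s·(-6s + 7) - (-3s^2 + 7s + 5) = -3s^2 - 5.
N(3) = -32.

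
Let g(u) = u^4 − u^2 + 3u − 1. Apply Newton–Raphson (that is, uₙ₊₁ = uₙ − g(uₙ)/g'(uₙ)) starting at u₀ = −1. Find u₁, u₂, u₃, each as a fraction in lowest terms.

u₁ = 3, u₂ = 47/21, u₃ = 4619785/2811347

g'(u) = 4u^3 − 2u + 3.
g(−1) = −4, g'(−1) = 1, so u₁ = (−1) − (−4)/1 = 3.
g(3) = 80, g'(3) = 105, so u₂ = 3 − 80/105 = 47/21.
g(47/21) = 5016832/194481, g'(47/21) = 401621/9261, so u₃ = (47/21) − (5016832/194481)/(401621/9261) = 4619785/2811347.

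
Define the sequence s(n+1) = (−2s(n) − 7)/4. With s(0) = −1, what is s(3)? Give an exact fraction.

s(1) = (−2·(−1) − 7)/4 = −5/4.
s(2) = (−2·(−5/4) − 7)/4 = −9/8.
s(3) = (−2·(−9/8) − 7)/4 = −19/16.

−19/16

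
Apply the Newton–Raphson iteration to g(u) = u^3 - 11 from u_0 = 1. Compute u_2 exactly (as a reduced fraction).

4691/1521

g'(u) = 3u^2.
g(1) = -10, g'(1) = 3, so u_1 = 1 - (-10)/3 = 13/3.
g(13/3) = 1900/27, g'(13/3) = 169/3, so u_2 = (13/3) - (1900/27)/(169/3) = 4691/1521.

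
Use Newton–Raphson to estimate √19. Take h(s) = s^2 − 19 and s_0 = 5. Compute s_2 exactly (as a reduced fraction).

h'(s) = 2s.
h(5) = 6, h'(5) = 10, so s_1 = 5 − 6/10 = 22/5.
h(22/5) = 9/25, h'(22/5) = 44/5, so s_2 = (22/5) − (9/25)/(44/5) = 959/220.

959/220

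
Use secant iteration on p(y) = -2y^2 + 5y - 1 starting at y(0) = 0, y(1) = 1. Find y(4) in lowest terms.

p(0) = -1, p(1) = 2. y(2) = 1 - 2·(1 - 0)/(2 - (-1)) = 1/3.
p(1) = 2, p(1/3) = 4/9. y(3) = (1/3) - (4/9)·((1/3) - 1)/((4/9) - 2) = 1/7.
p(1/3) = 4/9, p(1/7) = -16/49. y(4) = (1/7) - (-16/49)·((1/7) - (1/3))/((-16/49) - (4/9)) = 19/85.

19/85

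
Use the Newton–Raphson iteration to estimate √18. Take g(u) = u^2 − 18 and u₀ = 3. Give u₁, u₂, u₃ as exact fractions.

g'(u) = 2u.
g(3) = −9, g'(3) = 6, so u₁ = 3 − (−9)/6 = 9/2.
g(9/2) = 9/4, g'(9/2) = 9, so u₂ = (9/2) − (9/4)/9 = 17/4.
g(17/4) = 1/16, g'(17/4) = 17/2, so u₃ = (17/4) − (1/16)/(17/2) = 577/136.

u₁ = 9/2, u₂ = 17/4, u₃ = 577/136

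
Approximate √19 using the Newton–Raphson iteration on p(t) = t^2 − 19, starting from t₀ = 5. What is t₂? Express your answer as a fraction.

959/220

p'(t) = 2t.
p(5) = 6, p'(5) = 10, so t₁ = 5 − 6/10 = 22/5.
p(22/5) = 9/25, p'(22/5) = 44/5, so t₂ = (22/5) − (9/25)/(44/5) = 959/220.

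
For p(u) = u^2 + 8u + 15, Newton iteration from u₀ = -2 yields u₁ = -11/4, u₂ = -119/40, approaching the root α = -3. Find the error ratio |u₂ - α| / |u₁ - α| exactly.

u₁ - α = -11/4 - (-3) = -11/4 + 3 = 1/4, so |u₁ - α| = 1/4.
u₂ - α = -119/40 - (-3) = -119/40 + 3 = 1/40, so |u₂ - α| = 1/40.
Ratio = (1/40) / (1/4) = 1/10.

1/10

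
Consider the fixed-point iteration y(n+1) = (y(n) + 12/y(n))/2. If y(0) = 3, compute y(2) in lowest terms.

97/28

y(1) = (3 + 12/3)/2 = 7/2.
y(2) = (7/2 + 12/(7/2))/2 = 97/28.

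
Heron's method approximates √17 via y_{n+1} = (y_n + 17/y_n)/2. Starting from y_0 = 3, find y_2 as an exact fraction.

161/39

y_1 = (3 + 17/3)/2 = 13/3.
y_2 = (13/3 + 17/(13/3))/2 = 161/39.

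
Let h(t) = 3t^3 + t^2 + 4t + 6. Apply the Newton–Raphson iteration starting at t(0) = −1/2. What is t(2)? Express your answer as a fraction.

h'(t) = 9t^2 + 2t + 4.
h(−1/2) = 31/8, h'(−1/2) = 21/4, so t(1) = (−1/2) − (31/8)/(21/4) = −26/21.
h(−26/21) = −9610/3087, h'(−26/21) = 2252/147, so t(2) = (−26/21) − (−9610/3087)/(2252/147) = −8157/7882.

−8157/7882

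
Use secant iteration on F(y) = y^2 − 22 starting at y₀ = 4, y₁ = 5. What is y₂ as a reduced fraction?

14/3

F(4) = −6, F(5) = 3. y₂ = 5 − 3·(5 − 4)/(3 − (−6)) = 14/3.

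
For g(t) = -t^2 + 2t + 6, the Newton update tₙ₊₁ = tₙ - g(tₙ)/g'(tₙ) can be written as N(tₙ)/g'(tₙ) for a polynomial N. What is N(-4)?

-22

g'(t) = -2t + 2.
N(t) = t·g'(t) - g(t) = t·(-2t + 2) - (-t^2 + 2t + 6) = -t^2 - 6.
N(-4) = -22.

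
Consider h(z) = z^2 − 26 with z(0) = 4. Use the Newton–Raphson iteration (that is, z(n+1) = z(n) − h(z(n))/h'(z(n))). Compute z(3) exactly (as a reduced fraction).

1468273/287952

h'(z) = 2z.
h(4) = −10, h'(4) = 8, so z(1) = 4 − (−10)/8 = 21/4.
h(21/4) = 25/16, h'(21/4) = 21/2, so z(2) = (21/4) − (25/16)/(21/2) = 857/168.
h(857/168) = 625/28224, h'(857/168) = 857/84, so z(3) = (857/168) − (625/28224)/(857/84) = 1468273/287952.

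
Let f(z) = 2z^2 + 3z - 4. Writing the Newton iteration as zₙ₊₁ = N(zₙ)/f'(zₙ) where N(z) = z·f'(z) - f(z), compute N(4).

36

f'(z) = 4z + 3.
N(z) = z·f'(z) - f(z) = z·(4z + 3) - (2z^2 + 3z - 4) = 2z^2 + 4.
N(4) = 36.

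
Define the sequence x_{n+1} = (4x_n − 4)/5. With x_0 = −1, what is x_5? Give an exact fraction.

x_1 = (4·(−1) − 4)/5 = −8/5.
x_2 = (4·(−8/5) − 4)/5 = −52/25.
x_3 = (4·(−52/25) − 4)/5 = −308/125.
x_4 = (4·(−308/125) − 4)/5 = −1732/625.
x_5 = (4·(−1732/625) − 4)/5 = −9428/3125.

−9428/3125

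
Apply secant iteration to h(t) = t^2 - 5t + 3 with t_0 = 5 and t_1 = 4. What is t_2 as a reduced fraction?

h(5) = 3, h(4) = -1. t_2 = 4 - (-1)·(4 - 5)/((-1) - 3) = 17/4.

17/4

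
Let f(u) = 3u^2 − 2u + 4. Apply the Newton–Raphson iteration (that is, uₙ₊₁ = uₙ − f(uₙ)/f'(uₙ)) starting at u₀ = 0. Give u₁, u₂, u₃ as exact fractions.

u₁ = 2, u₂ = 4/5, u₃ = −26/35

f'(u) = 6u − 2.
f(0) = 4, f'(0) = −2, so u₁ = 0 − 4/(−2) = 2.
f(2) = 12, f'(2) = 10, so u₂ = 2 − 12/10 = 4/5.
f(4/5) = 108/25, f'(4/5) = 14/5, so u₃ = (4/5) − (108/25)/(14/5) = −26/35.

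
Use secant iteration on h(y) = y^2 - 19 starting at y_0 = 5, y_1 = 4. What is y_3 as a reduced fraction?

h(5) = 6, h(4) = -3. y_2 = 4 - (-3)·(4 - 5)/((-3) - 6) = 13/3.
h(4) = -3, h(13/3) = -2/9. y_3 = (13/3) - (-2/9)·((13/3) - 4)/((-2/9) - (-3)) = 109/25.

109/25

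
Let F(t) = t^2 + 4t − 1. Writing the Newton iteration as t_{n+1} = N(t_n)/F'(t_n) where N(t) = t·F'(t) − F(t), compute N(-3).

10

F'(t) = 2t + 4.
N(t) = t·F'(t) − F(t) = t·(2t + 4) − (t^2 + 4t − 1) = t^2 + 1.
N(-3) = 10.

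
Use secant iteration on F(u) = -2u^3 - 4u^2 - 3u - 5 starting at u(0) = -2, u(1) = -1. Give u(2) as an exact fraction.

F(-2) = 1, F(-1) = -4. u(2) = (-1) - (-4)·((-1) - (-2))/((-4) - 1) = -9/5.

-9/5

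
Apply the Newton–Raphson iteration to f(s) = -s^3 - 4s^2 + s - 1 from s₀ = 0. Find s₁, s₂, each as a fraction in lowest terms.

f'(s) = -3s^2 - 8s + 1.
f(0) = -1, f'(0) = 1, so s₁ = 0 - (-1)/1 = 1.
f(1) = -5, f'(1) = -10, so s₂ = 1 - (-5)/(-10) = 1/2.

s₁ = 1, s₂ = 1/2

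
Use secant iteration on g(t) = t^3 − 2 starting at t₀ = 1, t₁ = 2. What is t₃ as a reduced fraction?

g(1) = −1, g(2) = 6. t₂ = 2 − 6·(2 − 1)/(6 − (−1)) = 8/7.
g(2) = 6, g(8/7) = −174/343. t₃ = (8/7) − (−174/343)·((8/7) − 2)/((−174/343) − 6) = 75/62.

75/62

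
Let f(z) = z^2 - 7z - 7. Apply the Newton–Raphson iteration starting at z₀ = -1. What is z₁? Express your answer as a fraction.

f'(z) = 2z - 7.
f(-1) = 1, f'(-1) = -9, so z₁ = (-1) - 1/(-9) = -8/9.

-8/9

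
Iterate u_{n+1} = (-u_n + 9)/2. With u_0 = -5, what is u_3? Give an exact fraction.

u_1 = (-(-5) + 9)/2 = 7.
u_2 = (-7 + 9)/2 = 1.
u_3 = (-1 + 9)/2 = 4.

4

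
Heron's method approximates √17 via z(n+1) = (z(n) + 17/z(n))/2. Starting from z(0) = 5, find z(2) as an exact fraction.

433/105

z(1) = (5 + 17/5)/2 = 21/5.
z(2) = (21/5 + 17/(21/5))/2 = 433/105.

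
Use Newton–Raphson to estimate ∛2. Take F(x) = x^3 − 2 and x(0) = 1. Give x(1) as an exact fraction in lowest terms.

F'(x) = 3x^2.
F(1) = −1, F'(1) = 3, so x(1) = 1 − (−1)/3 = 4/3.

4/3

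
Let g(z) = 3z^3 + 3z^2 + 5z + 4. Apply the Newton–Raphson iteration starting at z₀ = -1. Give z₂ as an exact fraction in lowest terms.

-293/340

g'(z) = 9z^2 + 6z + 5.
g(-1) = -1, g'(-1) = 8, so z₁ = (-1) - (-1)/8 = -7/8.
g(-7/8) = -45/512, g'(-7/8) = 425/64, so z₂ = (-7/8) - (-45/512)/(425/64) = -293/340.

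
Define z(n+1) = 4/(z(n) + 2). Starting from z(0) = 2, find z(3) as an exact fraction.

z(1) = 4/(2 + 2) = 1.
z(2) = 4/(1 + 2) = 4/3.
z(3) = 4/(4/3 + 2) = 6/5.

6/5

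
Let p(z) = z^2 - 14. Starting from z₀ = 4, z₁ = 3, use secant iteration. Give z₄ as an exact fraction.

4591/1227

p(4) = 2, p(3) = -5. z₂ = 3 - (-5)·(3 - 4)/((-5) - 2) = 26/7.
p(3) = -5, p(26/7) = -10/49. z₃ = (26/7) - (-10/49)·((26/7) - 3)/((-10/49) - (-5)) = 176/47.
p(26/7) = -10/49, p(176/47) = 50/2209. z₄ = (176/47) - (50/2209)·((176/47) - (26/7))/((50/2209) - (-10/49)) = 4591/1227.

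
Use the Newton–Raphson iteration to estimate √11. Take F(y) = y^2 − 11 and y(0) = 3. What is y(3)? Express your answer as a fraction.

79201/23880

F'(y) = 2y.
F(3) = −2, F'(3) = 6, so y(1) = 3 − (−2)/6 = 10/3.
F(10/3) = 1/9, F'(10/3) = 20/3, so y(2) = (10/3) − (1/9)/(20/3) = 199/60.
F(199/60) = 1/3600, F'(199/60) = 199/30, so y(3) = (199/60) − (1/3600)/(199/30) = 79201/23880.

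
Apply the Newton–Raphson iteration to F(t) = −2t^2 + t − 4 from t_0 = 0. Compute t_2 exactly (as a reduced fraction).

28/15

F'(t) = −4t + 1.
F(0) = −4, F'(0) = 1, so t_1 = 0 − (−4)/1 = 4.
F(4) = −32, F'(4) = −15, so t_2 = 4 − (−32)/(−15) = 28/15.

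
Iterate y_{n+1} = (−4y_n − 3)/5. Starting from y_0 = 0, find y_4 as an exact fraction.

−123/625

y_1 = (−4·0 − 3)/5 = −3/5.
y_2 = (−4·(−3/5) − 3)/5 = −3/25.
y_3 = (−4·(−3/25) − 3)/5 = −63/125.
y_4 = (−4·(−63/125) − 3)/5 = −123/625.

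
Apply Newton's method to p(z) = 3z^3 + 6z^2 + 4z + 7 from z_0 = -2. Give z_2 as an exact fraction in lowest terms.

-57581/29768

p'(z) = 9z^2 + 12z + 4.
p(-2) = -1, p'(-2) = 16, so z_1 = (-2) - (-1)/16 = -31/16.
p(-31/16) = -189/4096, p'(-31/16) = 3721/256, so z_2 = (-31/16) - (-189/4096)/(3721/256) = -57581/29768.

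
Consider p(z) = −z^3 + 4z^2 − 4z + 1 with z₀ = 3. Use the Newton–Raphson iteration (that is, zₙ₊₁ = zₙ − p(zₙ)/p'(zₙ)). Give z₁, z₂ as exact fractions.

z₁ = 19/7, z₂ = 3953/1505

p'(z) = −3z^2 + 8z − 4.
p(3) = −2, p'(3) = −7, so z₁ = 3 − (−2)/(−7) = 19/7.
p(19/7) = −132/343, p'(19/7) = −215/49, so z₂ = (19/7) − (−132/343)/(−215/49) = 3953/1505.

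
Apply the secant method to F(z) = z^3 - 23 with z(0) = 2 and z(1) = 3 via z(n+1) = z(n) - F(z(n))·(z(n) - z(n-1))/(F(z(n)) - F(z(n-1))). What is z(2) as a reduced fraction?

53/19

F(2) = -15, F(3) = 4. z(2) = 3 - 4·(3 - 2)/(4 - (-15)) = 53/19.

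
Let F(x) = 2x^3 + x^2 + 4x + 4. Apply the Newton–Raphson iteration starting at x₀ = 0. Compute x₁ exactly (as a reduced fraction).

F'(x) = 6x^2 + 2x + 4.
F(0) = 4, F'(0) = 4, so x₁ = 0 − 4/4 = −1.

−1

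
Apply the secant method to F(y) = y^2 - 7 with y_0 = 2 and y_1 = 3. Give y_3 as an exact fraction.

37/14

F(2) = -3, F(3) = 2. y_2 = 3 - 2·(3 - 2)/(2 - (-3)) = 13/5.
F(3) = 2, F(13/5) = -6/25. y_3 = (13/5) - (-6/25)·((13/5) - 3)/((-6/25) - 2) = 37/14.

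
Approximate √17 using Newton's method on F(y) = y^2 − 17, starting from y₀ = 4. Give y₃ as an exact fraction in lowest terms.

9478657/2298912

F'(y) = 2y.
F(4) = −1, F'(4) = 8, so y₁ = 4 − (−1)/8 = 33/8.
F(33/8) = 1/64, F'(33/8) = 33/4, so y₂ = (33/8) − (1/64)/(33/4) = 2177/528.
F(2177/528) = 1/278784, F'(2177/528) = 2177/264, so y₃ = (2177/528) − (1/278784)/(2177/264) = 9478657/2298912.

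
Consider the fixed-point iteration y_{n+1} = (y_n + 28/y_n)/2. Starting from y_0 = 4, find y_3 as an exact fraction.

108497/20504

y_1 = (4 + 28/4)/2 = 11/2.
y_2 = (11/2 + 28/(11/2))/2 = 233/44.
y_3 = (233/44 + 28/(233/44))/2 = 108497/20504.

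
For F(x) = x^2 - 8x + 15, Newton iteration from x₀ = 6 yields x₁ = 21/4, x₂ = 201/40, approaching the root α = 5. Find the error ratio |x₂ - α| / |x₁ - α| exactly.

x₁ - α = 21/4 - 5 = 1/4, so |x₁ - α| = 1/4.
x₂ - α = 201/40 - 5 = 1/40, so |x₂ - α| = 1/40.
Ratio = (1/40) / (1/4) = 1/10.

1/10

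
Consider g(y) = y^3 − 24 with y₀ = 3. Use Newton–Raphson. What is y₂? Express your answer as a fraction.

g'(y) = 3y^2.
g(3) = 3, g'(3) = 27, so y₁ = 3 − 3/27 = 26/9.
g(26/9) = 80/729, g'(26/9) = 676/27, so y₂ = (26/9) − (80/729)/(676/27) = 13162/4563.

13162/4563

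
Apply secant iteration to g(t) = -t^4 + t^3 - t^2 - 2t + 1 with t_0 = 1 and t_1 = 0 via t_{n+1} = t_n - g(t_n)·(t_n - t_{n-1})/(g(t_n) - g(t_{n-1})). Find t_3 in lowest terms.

g(1) = -2, g(0) = 1. t_2 = 0 - 1·(0 - 1)/(1 - (-2)) = 1/3.
g(0) = 1, g(1/3) = 20/81. t_3 = (1/3) - (20/81)·((1/3) - 0)/((20/81) - 1) = 27/61.

27/61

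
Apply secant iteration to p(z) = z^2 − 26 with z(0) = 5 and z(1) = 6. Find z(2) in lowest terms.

p(5) = −1, p(6) = 10. z(2) = 6 − 10·(6 − 5)/(10 − (−1)) = 56/11.

56/11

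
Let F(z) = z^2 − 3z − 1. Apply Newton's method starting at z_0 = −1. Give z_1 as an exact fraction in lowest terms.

−2/5

F'(z) = 2z − 3.
F(−1) = 3, F'(−1) = −5, so z_1 = (−1) − 3/(−5) = −2/5.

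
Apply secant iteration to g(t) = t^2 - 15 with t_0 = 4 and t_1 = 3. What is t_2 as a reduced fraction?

27/7

g(4) = 1, g(3) = -6. t_2 = 3 - (-6)·(3 - 4)/((-6) - 1) = 27/7.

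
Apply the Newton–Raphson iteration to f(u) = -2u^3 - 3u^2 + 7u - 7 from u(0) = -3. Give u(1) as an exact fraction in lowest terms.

-88/29

f'(u) = -6u^2 - 6u + 7.
f(-3) = -1, f'(-3) = -29, so u(1) = (-3) - (-1)/(-29) = -88/29.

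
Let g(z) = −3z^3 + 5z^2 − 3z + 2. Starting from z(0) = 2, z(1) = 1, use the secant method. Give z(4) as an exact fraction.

722746/571465

g(2) = −8, g(1) = 1. z(2) = 1 − 1·(1 − 2)/(1 − (−8)) = 10/9.
g(1) = 1, g(10/9) = 176/243. z(3) = (10/9) − (176/243)·((10/9) − 1)/((176/243) − 1) = 94/67.
g(10/9) = 176/243, g(94/67) = −196064/300763. z(4) = (94/67) − (−196064/300763)·((94/67) − (10/9))/((−196064/300763) − (176/243)) = 722746/571465.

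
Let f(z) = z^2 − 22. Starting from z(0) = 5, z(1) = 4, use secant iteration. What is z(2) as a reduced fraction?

14/3

f(5) = 3, f(4) = −6. z(2) = 4 − (−6)·(4 − 5)/((−6) − 3) = 14/3.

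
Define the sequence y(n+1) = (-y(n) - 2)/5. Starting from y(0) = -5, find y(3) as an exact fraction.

-37/125

y(1) = (-(-5) - 2)/5 = 3/5.
y(2) = (-(3/5) - 2)/5 = -13/25.
y(3) = (-(-13/25) - 2)/5 = -37/125.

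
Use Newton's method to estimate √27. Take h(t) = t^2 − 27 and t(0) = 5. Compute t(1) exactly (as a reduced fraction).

h'(t) = 2t.
h(5) = −2, h'(5) = 10, so t(1) = 5 − (−2)/10 = 26/5.

26/5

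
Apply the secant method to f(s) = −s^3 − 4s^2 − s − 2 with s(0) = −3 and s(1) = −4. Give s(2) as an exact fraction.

f(−3) = −8, f(−4) = 2. s(2) = (−4) − 2·((−4) − (−3))/(2 − (−8)) = −19/5.

−19/5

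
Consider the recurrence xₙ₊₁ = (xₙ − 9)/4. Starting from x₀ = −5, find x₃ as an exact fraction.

−97/32

x₁ = ((−5) − 9)/4 = −7/2.
x₂ = ((−7/2) − 9)/4 = −25/8.
x₃ = ((−25/8) − 9)/4 = −97/32.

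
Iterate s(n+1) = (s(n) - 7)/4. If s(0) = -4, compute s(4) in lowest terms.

s(1) = ((-4) - 7)/4 = -11/4.
s(2) = ((-11/4) - 7)/4 = -39/16.
s(3) = ((-39/16) - 7)/4 = -151/64.
s(4) = ((-151/64) - 7)/4 = -599/256.

-599/256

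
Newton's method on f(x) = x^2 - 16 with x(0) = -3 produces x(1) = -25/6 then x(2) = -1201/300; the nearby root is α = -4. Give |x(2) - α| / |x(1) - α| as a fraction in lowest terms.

x(1) - α = -25/6 - (-4) = -25/6 + 4 = -1/6, so |x(1) - α| = 1/6.
x(2) - α = -1201/300 - (-4) = -1201/300 + 4 = -1/300, so |x(2) - α| = 1/300.
Ratio = (1/300) / (1/6) = 1/50.

1/50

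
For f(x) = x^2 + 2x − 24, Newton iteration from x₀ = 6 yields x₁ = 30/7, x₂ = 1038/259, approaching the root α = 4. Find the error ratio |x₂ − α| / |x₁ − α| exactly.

x₁ − α = 30/7 − 4 = 2/7, so |x₁ − α| = 2/7.
x₂ − α = 1038/259 − 4 = 2/259, so |x₂ − α| = 2/259.
Ratio = (2/259) / (2/7) = 1/37.

1/37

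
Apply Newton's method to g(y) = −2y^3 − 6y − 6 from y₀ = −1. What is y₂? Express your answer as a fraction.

−449/549

g'(y) = −6y^2 − 6.
g(−1) = 2, g'(−1) = −12, so y₁ = (−1) − 2/(−12) = −5/6.
g(−5/6) = 17/108, g'(−5/6) = −61/6, so y₂ = (−5/6) − (17/108)/(−61/6) = −449/549.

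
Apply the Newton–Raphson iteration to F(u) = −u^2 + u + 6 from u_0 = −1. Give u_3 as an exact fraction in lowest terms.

−26215/13107

F'(u) = −2u + 1.
F(−1) = 4, F'(−1) = 3, so u_1 = (−1) − 4/3 = −7/3.
F(−7/3) = −16/9, F'(−7/3) = 17/3, so u_2 = (−7/3) − (−16/9)/(17/3) = −103/51.
F(−103/51) = −256/2601, F'(−103/51) = 257/51, so u_3 = (−103/51) − (−256/2601)/(257/51) = −26215/13107.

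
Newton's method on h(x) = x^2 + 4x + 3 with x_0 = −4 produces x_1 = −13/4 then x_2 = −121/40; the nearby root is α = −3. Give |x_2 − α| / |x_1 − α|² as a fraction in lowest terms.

2/5

x_1 − α = −13/4 − (−3) = −13/4 + 3 = −1/4, so |x_1 − α| = 1/4.
x_2 − α = −121/40 − (−3) = −121/40 + 3 = −1/40, so |x_2 − α| = 1/40.
|x_1 − α|² = 1/16.
Ratio = (1/40) / (1/16) = 2/5.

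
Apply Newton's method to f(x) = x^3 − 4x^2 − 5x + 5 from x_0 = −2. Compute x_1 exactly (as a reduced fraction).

f'(x) = 3x^2 − 8x − 5.
f(−2) = −9, f'(−2) = 23, so x_1 = (−2) − (−9)/23 = −37/23.

−37/23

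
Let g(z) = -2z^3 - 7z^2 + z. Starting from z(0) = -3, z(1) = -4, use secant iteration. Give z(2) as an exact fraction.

-7/2

g(-3) = -12, g(-4) = 12. z(2) = (-4) - 12·((-4) - (-3))/(12 - (-12)) = -7/2.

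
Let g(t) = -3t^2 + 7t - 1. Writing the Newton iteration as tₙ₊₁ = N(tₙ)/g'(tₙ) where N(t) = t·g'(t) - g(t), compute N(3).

-26

g'(t) = -6t + 7.
N(t) = t·g'(t) - g(t) = t·(-6t + 7) - (-3t^2 + 7t - 1) = -3t^2 + 1.
N(3) = -26.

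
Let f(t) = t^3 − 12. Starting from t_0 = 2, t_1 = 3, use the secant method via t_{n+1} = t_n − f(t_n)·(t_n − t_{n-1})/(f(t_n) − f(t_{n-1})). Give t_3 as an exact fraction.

f(2) = −4, f(3) = 15. t_2 = 3 − 15·(3 − 2)/(15 − (−4)) = 42/19.
f(3) = 15, f(42/19) = −8220/6859. t_3 = (42/19) − (−8220/6859)·((42/19) − 3)/((−8220/6859) − 15) = 5602/2469.

5602/2469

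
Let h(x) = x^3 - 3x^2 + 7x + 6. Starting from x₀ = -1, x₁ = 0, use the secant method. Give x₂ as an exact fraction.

h(-1) = -5, h(0) = 6. x₂ = 0 - 6·(0 - (-1))/(6 - (-5)) = -6/11.

-6/11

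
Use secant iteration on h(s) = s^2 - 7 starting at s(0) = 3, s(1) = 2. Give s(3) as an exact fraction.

61/23

h(3) = 2, h(2) = -3. s(2) = 2 - (-3)·(2 - 3)/((-3) - 2) = 13/5.
h(2) = -3, h(13/5) = -6/25. s(3) = (13/5) - (-6/25)·((13/5) - 2)/((-6/25) - (-3)) = 61/23.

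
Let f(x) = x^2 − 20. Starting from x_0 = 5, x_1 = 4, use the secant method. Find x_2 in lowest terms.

40/9

f(5) = 5, f(4) = −4. x_2 = 4 − (−4)·(4 − 5)/((−4) − 5) = 40/9.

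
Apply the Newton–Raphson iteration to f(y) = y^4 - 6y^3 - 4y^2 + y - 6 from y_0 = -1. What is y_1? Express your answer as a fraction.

f'(y) = 4y^3 - 18y^2 - 8y + 1.
f(-1) = -4, f'(-1) = -13, so y_1 = (-1) - (-4)/(-13) = -17/13.

-17/13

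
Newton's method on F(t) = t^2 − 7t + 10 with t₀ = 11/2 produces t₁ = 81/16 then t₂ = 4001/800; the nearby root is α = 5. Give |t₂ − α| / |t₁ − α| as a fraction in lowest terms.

t₁ − α = 81/16 − 5 = 1/16, so |t₁ − α| = 1/16.
t₂ − α = 4001/800 − 5 = 1/800, so |t₂ − α| = 1/800.
Ratio = (1/800) / (1/16) = 1/50.

1/50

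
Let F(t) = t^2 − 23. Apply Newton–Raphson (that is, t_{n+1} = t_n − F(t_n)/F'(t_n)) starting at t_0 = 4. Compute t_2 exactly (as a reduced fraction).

2993/624

F'(t) = 2t.
F(4) = −7, F'(4) = 8, so t_1 = 4 − (−7)/8 = 39/8.
F(39/8) = 49/64, F'(39/8) = 39/4, so t_2 = (39/8) − (49/64)/(39/4) = 2993/624.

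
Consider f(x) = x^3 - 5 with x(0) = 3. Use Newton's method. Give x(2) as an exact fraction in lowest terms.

f'(x) = 3x^2.
f(3) = 22, f'(3) = 27, so x(1) = 3 - 22/27 = 59/27.
f(59/27) = 106964/19683, f'(59/27) = 3481/243, so x(2) = (59/27) - (106964/19683)/(3481/243) = 509173/281961.

509173/281961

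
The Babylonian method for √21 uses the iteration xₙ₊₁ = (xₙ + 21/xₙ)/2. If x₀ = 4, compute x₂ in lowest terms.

x₁ = (4 + 21/4)/2 = 37/8.
x₂ = (37/8 + 21/(37/8))/2 = 2713/592.

2713/592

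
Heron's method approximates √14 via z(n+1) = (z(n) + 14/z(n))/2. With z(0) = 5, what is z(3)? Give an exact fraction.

17049841/4556760

z(1) = (5 + 14/5)/2 = 39/10.
z(2) = (39/10 + 14/(39/10))/2 = 2921/780.
z(3) = (2921/780 + 14/(2921/780))/2 = 17049841/4556760.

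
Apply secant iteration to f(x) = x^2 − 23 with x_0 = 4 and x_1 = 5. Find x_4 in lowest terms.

f(4) = −7, f(5) = 2. x_2 = 5 − 2·(5 − 4)/(2 − (−7)) = 43/9.
f(5) = 2, f(43/9) = −14/81. x_3 = (43/9) − (−14/81)·((43/9) − 5)/((−14/81) − 2) = 211/44.
f(43/9) = −14/81, f(211/44) = −7/1936. x_4 = (211/44) − (−7/1936)·((211/44) − (43/9))/((−7/1936) − (−14/81)) = 18181/3791.

18181/3791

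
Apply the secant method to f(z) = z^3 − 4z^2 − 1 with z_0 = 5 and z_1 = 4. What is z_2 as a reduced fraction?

f(5) = 24, f(4) = −1. z_2 = 4 − (−1)·(4 − 5)/((−1) − 24) = 101/25.

101/25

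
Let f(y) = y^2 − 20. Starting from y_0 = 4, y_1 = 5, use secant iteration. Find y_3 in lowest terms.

f(4) = −4, f(5) = 5. y_2 = 5 − 5·(5 − 4)/(5 − (−4)) = 40/9.
f(5) = 5, f(40/9) = −20/81. y_3 = (40/9) − (−20/81)·((40/9) − 5)/((−20/81) − 5) = 76/17.

76/17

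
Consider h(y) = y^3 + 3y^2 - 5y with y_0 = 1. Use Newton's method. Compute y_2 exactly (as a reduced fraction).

h'(y) = 3y^2 + 6y - 5.
h(1) = -1, h'(1) = 4, so y_1 = 1 - (-1)/4 = 5/4.
h(5/4) = 25/64, h'(5/4) = 115/16, so y_2 = (5/4) - (25/64)/(115/16) = 55/46.

55/46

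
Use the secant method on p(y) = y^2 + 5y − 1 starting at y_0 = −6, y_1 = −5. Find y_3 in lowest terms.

−161/31

p(−6) = 5, p(−5) = −1. y_2 = (−5) − (−1)·((−5) − (−6))/((−1) − 5) = −31/6.
p(−5) = −1, p(−31/6) = −5/36. y_3 = (−31/6) − (−5/36)·((−31/6) − (−5))/((−5/36) − (−1)) = −161/31.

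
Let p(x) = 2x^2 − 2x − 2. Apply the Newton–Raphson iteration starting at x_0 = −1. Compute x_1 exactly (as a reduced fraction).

−2/3

p'(x) = 4x − 2.
p(−1) = 2, p'(−1) = −6, so x_1 = (−1) − 2/(−6) = −2/3.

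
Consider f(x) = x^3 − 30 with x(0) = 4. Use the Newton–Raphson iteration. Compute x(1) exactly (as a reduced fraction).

79/24

f'(x) = 3x^2.
f(4) = 34, f'(4) = 48, so x(1) = 4 − 34/48 = 79/24.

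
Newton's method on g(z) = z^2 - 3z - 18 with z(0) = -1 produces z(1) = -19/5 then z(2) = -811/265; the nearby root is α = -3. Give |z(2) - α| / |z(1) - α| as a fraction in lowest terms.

z(1) - α = -19/5 - (-3) = -19/5 + 3 = -4/5, so |z(1) - α| = 4/5.
z(2) - α = -811/265 - (-3) = -811/265 + 3 = -16/265, so |z(2) - α| = 16/265.
Ratio = (16/265) / (4/5) = 4/53.

4/53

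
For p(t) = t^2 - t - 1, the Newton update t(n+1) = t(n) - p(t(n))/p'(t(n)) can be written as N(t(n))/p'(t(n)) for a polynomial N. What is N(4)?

p'(t) = 2t - 1.
N(t) = t·p'(t) - p(t) = t·(2t - 1) - (t^2 - t - 1) = t^2 + 1.
N(4) = 17.

17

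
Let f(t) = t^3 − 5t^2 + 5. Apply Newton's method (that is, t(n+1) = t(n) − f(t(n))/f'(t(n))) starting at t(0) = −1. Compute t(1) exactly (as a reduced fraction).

−12/13

f'(t) = 3t^2 − 10t.
f(−1) = −1, f'(−1) = 13, so t(1) = (−1) − (−1)/13 = −12/13.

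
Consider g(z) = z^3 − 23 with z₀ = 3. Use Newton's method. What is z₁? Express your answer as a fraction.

g'(z) = 3z^2.
g(3) = 4, g'(3) = 27, so z₁ = 3 − 4/27 = 77/27.

77/27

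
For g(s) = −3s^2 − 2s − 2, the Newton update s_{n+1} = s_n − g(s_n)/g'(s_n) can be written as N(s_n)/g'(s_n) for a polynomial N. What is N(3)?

−25

g'(s) = −6s − 2.
N(s) = s·g'(s) − g(s) = s·(−6s − 2) − (−3s^2 − 2s − 2) = −3s^2 + 2.
N(3) = −25.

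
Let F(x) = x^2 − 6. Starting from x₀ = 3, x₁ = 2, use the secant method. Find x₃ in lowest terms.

F(3) = 3, F(2) = −2. x₂ = 2 − (−2)·(2 − 3)/((−2) − 3) = 12/5.
F(2) = −2, F(12/5) = −6/25. x₃ = (12/5) − (−6/25)·((12/5) − 2)/((−6/25) − (−2)) = 27/11.

27/11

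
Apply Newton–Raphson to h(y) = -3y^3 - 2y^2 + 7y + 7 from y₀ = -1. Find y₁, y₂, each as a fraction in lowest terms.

h'(y) = -9y^2 - 4y + 7.
h(-1) = 1, h'(-1) = 2, so y₁ = (-1) - 1/2 = -3/2.
h(-3/2) = 17/8, h'(-3/2) = -29/4, so y₂ = (-3/2) - (17/8)/(-29/4) = -35/29.

y₁ = -3/2, y₂ = -35/29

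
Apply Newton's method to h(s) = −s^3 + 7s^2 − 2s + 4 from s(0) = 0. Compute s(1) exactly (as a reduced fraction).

2

h'(s) = −3s^2 + 14s − 2.
h(0) = 4, h'(0) = −2, so s(1) = 0 − 4/(−2) = 2.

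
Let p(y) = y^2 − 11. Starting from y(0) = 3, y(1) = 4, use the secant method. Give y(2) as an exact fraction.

p(3) = −2, p(4) = 5. y(2) = 4 − 5·(4 − 3)/(5 − (−2)) = 23/7.

23/7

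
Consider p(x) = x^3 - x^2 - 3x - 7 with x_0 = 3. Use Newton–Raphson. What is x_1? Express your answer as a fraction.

26/9

p'(x) = 3x^2 - 2x - 3.
p(3) = 2, p'(3) = 18, so x_1 = 3 - 2/18 = 26/9.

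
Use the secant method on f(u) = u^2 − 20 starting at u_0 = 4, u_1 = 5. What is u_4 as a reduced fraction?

f(4) = −4, f(5) = 5. u_2 = 5 − 5·(5 − 4)/(5 − (−4)) = 40/9.
f(5) = 5, f(40/9) = −20/81. u_3 = (40/9) − (−20/81)·((40/9) − 5)/((−20/81) − 5) = 76/17.
f(40/9) = −20/81, f(76/17) = −4/289. u_4 = (76/17) − (−4/289)·((76/17) − (40/9))/((−4/289) − (−20/81)) = 1525/341.

1525/341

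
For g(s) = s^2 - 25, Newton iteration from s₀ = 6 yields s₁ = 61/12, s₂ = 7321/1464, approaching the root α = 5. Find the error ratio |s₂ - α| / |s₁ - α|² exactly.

s₁ - α = 61/12 - 5 = 1/12, so |s₁ - α| = 1/12.
s₂ - α = 7321/1464 - 5 = 1/1464, so |s₂ - α| = 1/1464.
|s₁ - α|² = 1/144.
Ratio = (1/1464) / (1/144) = 6/61.

6/61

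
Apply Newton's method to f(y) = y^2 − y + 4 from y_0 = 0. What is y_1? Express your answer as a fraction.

f'(y) = 2y − 1.
f(0) = 4, f'(0) = −1, so y_1 = 0 − 4/(−1) = 4.

4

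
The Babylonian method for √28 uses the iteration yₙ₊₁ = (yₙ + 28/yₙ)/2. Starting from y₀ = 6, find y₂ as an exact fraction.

y₁ = (6 + 28/6)/2 = 16/3.
y₂ = (16/3 + 28/(16/3))/2 = 127/24.

127/24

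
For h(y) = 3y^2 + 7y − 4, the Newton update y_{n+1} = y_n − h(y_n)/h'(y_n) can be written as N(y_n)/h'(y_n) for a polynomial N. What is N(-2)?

16

h'(y) = 6y + 7.
N(y) = y·h'(y) − h(y) = y·(6y + 7) − (3y^2 + 7y − 4) = 3y^2 + 4.
N(-2) = 16.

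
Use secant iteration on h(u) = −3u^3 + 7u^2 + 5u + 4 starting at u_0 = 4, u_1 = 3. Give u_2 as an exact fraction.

172/57

h(4) = −56, h(3) = 1. u_2 = 3 − 1·(3 − 4)/(1 − (−56)) = 172/57.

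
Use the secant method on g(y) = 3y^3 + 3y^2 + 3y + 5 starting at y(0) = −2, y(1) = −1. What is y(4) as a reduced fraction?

g(−2) = −13, g(−1) = 2. y(2) = (−1) − 2·((−1) − (−2))/(2 − (−13)) = −17/15.
g(−1) = 2, g(−17/15) = 1222/1125. y(3) = (−17/15) − (1222/1125)·((−17/15) − (−1))/((1222/1125) − 2) = −332/257.
g(−17/15) = 1222/1125, g(−332/257) = −5712239/16974593. y(4) = (−332/257) − (−5712239/16974593)·((−332/257) − (−17/15))/((−5712239/16974593) − (1222/1125)) = −55776511/44466811.

−55776511/44466811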